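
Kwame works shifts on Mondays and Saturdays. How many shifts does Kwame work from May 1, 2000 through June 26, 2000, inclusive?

17

May 1, 2000 is a Monday.
From May 1, 2000 to June 26, 2000 is 57 days inclusive.
57 = 7 × 8 + 1, so there are 8 full weeks plus 1 extra day.
Each full week contributes 2 days from the set (Mon, Sat): 8 × 2 = 16.
The 1 extra day is Mon — 1 of them qualifies.
Total: 16 + 1 = 17.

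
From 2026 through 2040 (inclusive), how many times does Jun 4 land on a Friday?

Day of week of June 4 in each year:
2026: Thu, 2027: Fri ✓, 2028: Sun, 2029: Mon, 2030: Tue, 2031: Wed, 2032: Fri ✓, 2033: Sat, 2034: Sun, 2035: Mon, 2036: Wed, 2037: Thu, 2038: Fri ✓, 2039: Sat, 2040: Mon
Fridays: 2027, 2032, 2038.

3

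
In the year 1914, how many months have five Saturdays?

4

A month has five Saturdays exactly when Saturday falls within its first (length − 28) days.
Jan: 31 days, starts Thu → 5 of Thu, Fri, Sat ✓
Feb: 28 days, starts Sun → 5 of (none)
Mar: 31 days, starts Sun → 5 of Sun, Mon, Tue
Apr: 30 days, starts Wed → 5 of Wed, Thu
May: 31 days, starts Fri → 5 of Fri, Sat, Sun ✓
Jun: 30 days, starts Mon → 5 of Mon, Tue
Jul: 31 days, starts Wed → 5 of Wed, Thu, Fri
Aug: 31 days, starts Sat → 5 of Sat, Sun, Mon ✓
Sep: 30 days, starts Tue → 5 of Tue, Wed
Oct: 31 days, starts Thu → 5 of Thu, Fri, Sat ✓
Nov: 30 days, starts Sun → 5 of Sun, Mon
Dec: 31 days, starts Tue → 5 of Tue, Wed, Thu
Months with five Saturdays: Jan, May, Aug, Oct.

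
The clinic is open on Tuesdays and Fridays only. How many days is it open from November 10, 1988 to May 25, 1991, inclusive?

November 10, 1988 is a Thursday.
The range spans 927 days (inclusive of both endpoints).
927 = 7 × 132 + 3, so there are 132 full weeks plus 3 extra days.
Each full week contributes 2 days from the set (Tue, Fri): 132 × 2 = 264.
The 3 extra days are Thu, Fri, Sat — 1 of them qualifies.
Total: 264 + 1 = 265.

265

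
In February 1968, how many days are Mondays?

1968-02-01 is a Thursday.
That's 29 days from start to end, counting both.
29 = 7 × 4 + 1, so there are 4 full weeks plus 1 extra day.
Each full week contributes one Monday: 4 so far.
The 1 extra day is Thu — none qualify.
Total: 4 + 0 = 4.

4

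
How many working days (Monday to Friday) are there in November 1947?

1 November 1947 is a Saturday.
That's 30 days from start to end, counting both.
30 = 7 × 4 + 2, so there are 4 full weeks plus 2 extra days.
Each full week contributes 5 weekdays (Mon–Fri): 4 × 5 = 20.
The 2 extra days are Saturday, Sunday — none qualify.
Total: 20 + 0 = 20.

20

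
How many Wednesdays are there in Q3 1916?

1 July 1916 is a Saturday.
That's 92 days from start to end, counting both.
92 = 7 × 13 + 1, so there are 13 full weeks plus 1 extra day.
Each full week contributes one Wednesday: 13 so far.
The 1 extra day is Saturday — none qualify.
Total: 13 + 0 = 13.

13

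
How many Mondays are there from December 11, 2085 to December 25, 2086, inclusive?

54 Mondays

December 11, 2085 is a Tuesday.
That's 380 days from start to end, counting both.
380 = 7 × 54 + 2, so there are 54 full weeks plus 2 extra days.
Each full week contributes one Monday: 54 so far.
The 2 extra days are Tuesday, Wednesday — none qualify.
Total: 54 + 0 = 54.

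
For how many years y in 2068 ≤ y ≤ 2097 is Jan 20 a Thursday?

Day of week of January 20 in each year:
2068: Fri, 2069: Sun, 2070: Mon, 2071: Tue, 2072: Wed, 2073: Fri, 2074: Sat, 2075: Sun, 2076: Mon, 2077: Wed, 2078: Thu ✓, 2079: Fri, 2080: Sat, 2081: Mon, 2082: Tue, 2083: Wed, 2084: Thu ✓, 2085: Sat, 2086: Sun, 2087: Mon, 2088: Tue, 2089: Thu ✓, 2090: Fri, 2091: Sat, 2092: Sun, 2093: Tue, 2094: Wed, 2095: Thu ✓, 2096: Fri, 2097: Sun
Thursdays: 2078, 2084, 2089, 2095.

4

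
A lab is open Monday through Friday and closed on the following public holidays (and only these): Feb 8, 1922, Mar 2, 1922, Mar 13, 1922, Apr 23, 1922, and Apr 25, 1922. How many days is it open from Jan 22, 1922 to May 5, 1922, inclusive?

71

Jan 22, 1922 is a Sunday.
The range spans 104 days (inclusive of both endpoints).
104 = 7 × 14 + 6, so there are 14 full weeks plus 6 extra days.
Each full week contributes 5 weekdays (Mon–Fri): 14 × 5 = 70.
The 6 extra days are Sun, Mon, Tue, Wed, Thu, Fri — 5 of them qualify.
Total: 70 + 5 = 75.
Holidays: Feb 8, 1922 (Wed); Mar 2, 1922 (Thu); Mar 13, 1922 (Mon); Apr 23, 1922 (Sun); Apr 25, 1922 (Tue).
4 of the 5 holidays fall on weekdays; the rest are weekends and were already excluded.
Business days: 75 − 4 = 71.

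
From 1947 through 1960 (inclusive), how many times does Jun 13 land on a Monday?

Day of week of June 13 in each year:
1947: Fri, 1948: Sun, 1949: Mon ✓, 1950: Tue, 1951: Wed, 1952: Fri, 1953: Sat, 1954: Sun, 1955: Mon ✓, 1956: Wed, 1957: Thu, 1958: Fri, 1959: Sat, 1960: Mon ✓
Mondays: 1949, 1955, 1960.

3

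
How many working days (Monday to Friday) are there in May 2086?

23 weekdays

May 1, 2086 is a Wednesday.
From May 1, 2086 to May 31, 2086 is 31 days inclusive.
31 = 7 × 4 + 3, so there are 4 full weeks plus 3 extra days.
Each full week contributes 5 weekdays (Mon–Fri): 4 × 5 = 20.
The 3 extra days are Wednesday, Thursday, Friday — 3 of them qualify.
Total: 20 + 3 = 23.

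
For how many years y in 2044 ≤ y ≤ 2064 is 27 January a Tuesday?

2

Day of week of January 27 in each year:
2044: Wed, 2045: Fri, 2046: Sat, 2047: Sun, 2048: Mon, 2049: Wed, 2050: Thu, 2051: Fri, 2052: Sat, 2053: Mon, 2054: Tue ✓, 2055: Wed, 2056: Thu, 2057: Sat, 2058: Sun, 2059: Mon, 2060: Tue ✓, 2061: Thu, 2062: Fri, 2063: Sat, 2064: Sun
Tuesdays: 2054, 2060.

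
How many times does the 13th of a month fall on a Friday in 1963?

2

The 13th falls on a Friday when the month's 13th has weekday Fri.
Jan 13 is Sun; Feb 13 is Wed; Mar 13 is Wed; Apr 13 is Sat; May 13 is Mon; Jun 13 is Thu; Jul 13 is Sat; Aug 13 is Tue; Sep 13 is Fri ✓; Oct 13 is Sun; Nov 13 is Wed; Dec 13 is Fri ✓.
Friday the 13ths: Sep, Dec.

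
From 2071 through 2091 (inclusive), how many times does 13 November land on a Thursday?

2

Day of week of November 13 in each year:
2071: Fri, 2072: Sun, 2073: Mon, 2074: Tue, 2075: Wed, 2076: Fri, 2077: Sat, 2078: Sun, 2079: Mon, 2080: Wed, 2081: Thu ✓, 2082: Fri, 2083: Sat, 2084: Mon, 2085: Tue, 2086: Wed, 2087: Thu ✓, 2088: Sat, 2089: Sun, 2090: Mon, 2091: Tue
Thursdays: 2081, 2087.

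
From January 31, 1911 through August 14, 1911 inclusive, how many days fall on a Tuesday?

28

January 31, 1911 is a Tuesday.
The range spans 196 days (inclusive of both endpoints).
196 = 7 × 28, so the span is exactly 28 full weeks.
Each full week contributes one Tuesday: 28 so far.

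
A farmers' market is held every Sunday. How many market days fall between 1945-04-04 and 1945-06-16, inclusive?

1945-04-04 is a Wednesday.
That's 74 days from start to end, counting both.
74 = 7 × 10 + 4, so there are 10 full weeks plus 4 extra days.
Each full week contributes one Sunday: 10 so far.
The 4 extra days are Wed, Thu, Fri, Sat — none qualify.
Total: 10 + 0 = 10.

10 Sundays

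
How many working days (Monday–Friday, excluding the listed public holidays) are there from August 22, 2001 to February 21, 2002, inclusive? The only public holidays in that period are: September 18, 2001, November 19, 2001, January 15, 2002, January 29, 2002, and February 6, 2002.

127

August 22, 2001 is a Wednesday.
From August 22, 2001 to February 21, 2002 is 184 days inclusive.
184 = 7 × 26 + 2, so there are 26 full weeks plus 2 extra days.
Each full week contributes 5 weekdays (Mon–Fri): 26 × 5 = 130.
The 2 extra days are Wed, Thu — 2 of them qualify.
Total: 130 + 2 = 132.
Holidays: September 18, 2001 (Tue); November 19, 2001 (Mon); January 15, 2002 (Tue); January 29, 2002 (Tue); February 6, 2002 (Wed).
All 5 holidays fall on weekdays, so subtract 5.
Business days: 132 − 5 = 127.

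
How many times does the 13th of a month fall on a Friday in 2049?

1

The 13th falls on a Friday when the month's 13th has weekday Fri.
Jan 13 is Wed; Feb 13 is Sat; Mar 13 is Sat; Apr 13 is Tue; May 13 is Thu; Jun 13 is Sun; Jul 13 is Tue; Aug 13 is Fri ✓; Sep 13 is Mon; Oct 13 is Wed; Nov 13 is Sat; Dec 13 is Mon.
Friday the 13ths: Aug.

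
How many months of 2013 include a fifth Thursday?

A month has five Thursdays exactly when Thursday falls within its first (length − 28) days.
Jan: 31 days, starts Tue → 5 of Tue, Wed, Thu ✓
Feb: 28 days, starts Fri → 5 of (none)
Mar: 31 days, starts Fri → 5 of Fri, Sat, Sun
Apr: 30 days, starts Mon → 5 of Mon, Tue
May: 31 days, starts Wed → 5 of Wed, Thu, Fri ✓
Jun: 30 days, starts Sat → 5 of Sat, Sun
Jul: 31 days, starts Mon → 5 of Mon, Tue, Wed
Aug: 31 days, starts Thu → 5 of Thu, Fri, Sat ✓
Sep: 30 days, starts Sun → 5 of Sun, Mon
Oct: 31 days, starts Tue → 5 of Tue, Wed, Thu ✓
Nov: 30 days, starts Fri → 5 of Fri, Sat
Dec: 31 days, starts Sun → 5 of Sun, Mon, Tue
Months with five Thursdays: Jan, May, Aug, Oct.

4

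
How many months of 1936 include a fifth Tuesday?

A month has five Tuesdays exactly when Tuesday falls within its first (length − 28) days.
Jan: 31 days, starts Wed → 5 of Wed, Thu, Fri
Feb: 29 days, starts Sat → 5 of Sat
Mar: 31 days, starts Sun → 5 of Sun, Mon, Tue ✓
Apr: 30 days, starts Wed → 5 of Wed, Thu
May: 31 days, starts Fri → 5 of Fri, Sat, Sun
Jun: 30 days, starts Mon → 5 of Mon, Tue ✓
Jul: 31 days, starts Wed → 5 of Wed, Thu, Fri
Aug: 31 days, starts Sat → 5 of Sat, Sun, Mon
Sep: 30 days, starts Tue → 5 of Tue, Wed ✓
Oct: 31 days, starts Thu → 5 of Thu, Fri, Sat
Nov: 30 days, starts Sun → 5 of Sun, Mon
Dec: 31 days, starts Tue → 5 of Tue, Wed, Thu ✓
Months with five Tuesdays: Mar, Jun, Sep, Dec.

4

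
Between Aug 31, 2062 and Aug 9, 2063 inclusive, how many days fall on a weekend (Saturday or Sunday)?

98

Aug 31, 2062 is a Thursday.
From Aug 31, 2062 to Aug 9, 2063 is 344 days inclusive.
344 = 7 × 49 + 1, so there are 49 full weeks plus 1 extra day.
Each full week contributes 2 weekend days (Sat, Sun): 49 × 2 = 98.
The 1 extra day is Thursday — none qualify.
Total: 98 + 0 = 98.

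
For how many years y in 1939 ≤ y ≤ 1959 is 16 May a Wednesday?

3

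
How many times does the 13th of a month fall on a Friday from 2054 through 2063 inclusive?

17

Friday-the-13ths by year:
2054: Feb, Mar, Nov
2055: Aug
2056: Oct
2057: Apr, Jul
2058: Sep, Dec
2059: Jun
2060: Feb, Aug
2061: May
2062: Jan, Oct
2063: Apr, Jul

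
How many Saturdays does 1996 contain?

January 1, 1996 is a Monday.
That's 366 days from start to end, counting both.
366 = 7 × 52 + 2, so there are 52 full weeks plus 2 extra days.
Each full week contributes one Saturday: 52 so far.
The 2 extra days are Mon, Tue — none qualify.
Total: 52 + 0 = 52.

52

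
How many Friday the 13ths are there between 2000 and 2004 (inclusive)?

8

Friday-the-13ths by year:
2000: Oct
2001: Apr, Jul
2002: Sep, Dec
2003: Jun
2004: Feb, Aug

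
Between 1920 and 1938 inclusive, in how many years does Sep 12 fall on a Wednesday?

3

Day of week of September 12 in each year:
1920: Sun, 1921: Mon, 1922: Tue, 1923: Wed ✓, 1924: Fri, 1925: Sat, 1926: Sun, 1927: Mon, 1928: Wed ✓, 1929: Thu, 1930: Fri, 1931: Sat, 1932: Mon, 1933: Tue, 1934: Wed ✓, 1935: Thu, 1936: Sat, 1937: Sun, 1938: Mon
Wednesdays: 1923, 1928, 1934.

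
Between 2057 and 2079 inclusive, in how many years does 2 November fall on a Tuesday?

3

Day of week of November 2 in each year:
2057: Fri, 2058: Sat, 2059: Sun, 2060: Tue ✓, 2061: Wed, 2062: Thu, 2063: Fri, 2064: Sun, 2065: Mon, 2066: Tue ✓, 2067: Wed, 2068: Fri, 2069: Sat, 2070: Sun, 2071: Mon, 2072: Wed, 2073: Thu, 2074: Fri, 2075: Sat, 2076: Mon, 2077: Tue ✓, 2078: Wed, 2079: Thu
Tuesdays: 2060, 2066, 2077.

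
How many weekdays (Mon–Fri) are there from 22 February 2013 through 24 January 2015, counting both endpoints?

22 February 2013 is a Friday.
The range spans 702 days (inclusive of both endpoints).
702 = 7 × 100 + 2, so there are 100 full weeks plus 2 extra days.
Each full week contributes 5 weekdays (Mon–Fri): 100 × 5 = 500.
The 2 extra days are Friday, Saturday — 1 of them qualifies.
Total: 500 + 1 = 501.

501 weekdays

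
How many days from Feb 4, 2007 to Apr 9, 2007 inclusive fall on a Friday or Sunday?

Feb 4, 2007 is a Sunday.
That's 65 days from start to end, counting both.
65 = 7 × 9 + 2, so there are 9 full weeks plus 2 extra days.
Each full week contributes 2 days from the set (Fri, Sun): 9 × 2 = 18.
The 2 extra days are Sunday, Monday — 1 of them qualifies.
Total: 18 + 1 = 19.

19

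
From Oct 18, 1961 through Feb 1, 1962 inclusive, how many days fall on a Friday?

Oct 18, 1961 is a Wednesday.
The range spans 107 days (inclusive of both endpoints).
107 = 7 × 15 + 2, so there are 15 full weeks plus 2 extra days.
Each full week contributes one Friday: 15 so far.
The 2 extra days are Wednesday, Thursday — none qualify.
Total: 15 + 0 = 15.

15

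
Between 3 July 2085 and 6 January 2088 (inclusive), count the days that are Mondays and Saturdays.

3 July 2085 is a Tuesday.
From 3 July 2085 to 6 January 2088 is 918 days inclusive.
918 = 7 × 131 + 1, so there are 131 full weeks plus 1 extra day.
Each full week contributes 2 days from the set (Mon, Sat): 131 × 2 = 262.
The 1 extra day is Tuesday — none qualify.
Total: 262 + 0 = 262.

262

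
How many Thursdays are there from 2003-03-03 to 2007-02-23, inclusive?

208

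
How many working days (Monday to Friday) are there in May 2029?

23

May 1, 2029 is a Tuesday.
From May 1, 2029 to May 31, 2029 is 31 days inclusive.
31 = 7 × 4 + 3, so there are 4 full weeks plus 3 extra days.
Each full week contributes 5 weekdays (Mon–Fri): 4 × 5 = 20.
The 3 extra days are Tue, Wed, Thu — 3 of them qualify.
Total: 20 + 3 = 23.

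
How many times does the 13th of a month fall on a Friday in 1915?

The 13th falls on a Friday when the month's 13th has weekday Fri.
Jan 13 is Wed; Feb 13 is Sat; Mar 13 is Sat; Apr 13 is Tue; May 13 is Thu; Jun 13 is Sun; Jul 13 is Tue; Aug 13 is Fri ✓; Sep 13 is Mon; Oct 13 is Wed; Nov 13 is Sat; Dec 13 is Mon.
Friday the 13ths: Aug.

1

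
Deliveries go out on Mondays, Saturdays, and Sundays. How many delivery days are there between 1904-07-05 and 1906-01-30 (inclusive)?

246

1904-07-05 is a Tuesday.
That's 575 days from start to end, counting both.
575 = 7 × 82 + 1, so there are 82 full weeks plus 1 extra day.
Each full week contributes 3 days from the set (Mon, Sat, Sun): 82 × 3 = 246.
The 1 extra day is Tuesday — none qualify.
Total: 246 + 0 = 246.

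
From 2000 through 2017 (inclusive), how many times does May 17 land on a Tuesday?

3

Day of week of May 17 in each year:
2000: Wed, 2001: Thu, 2002: Fri, 2003: Sat, 2004: Mon, 2005: Tue ✓, 2006: Wed, 2007: Thu, 2008: Sat, 2009: Sun, 2010: Mon, 2011: Tue ✓, 2012: Thu, 2013: Fri, 2014: Sat, 2015: Sun, 2016: Tue ✓, 2017: Wed
Tuesdays: 2005, 2011, 2016.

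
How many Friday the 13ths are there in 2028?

The 13th falls on a Friday when the month's 13th has weekday Fri.
Jan 13 is Thu; Feb 13 is Sun; Mar 13 is Mon; Apr 13 is Thu; May 13 is Sat; Jun 13 is Tue; Jul 13 is Thu; Aug 13 is Sun; Sep 13 is Wed; Oct 13 is Fri ✓; Nov 13 is Mon; Dec 13 is Wed.
Friday the 13ths: Oct.

1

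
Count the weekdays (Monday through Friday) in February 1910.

20

February 1, 1910 is a Tuesday.
The range spans 28 days (inclusive of both endpoints).
28 = 7 × 4, so the span is exactly 4 full weeks.
Each full week contributes 5 weekdays (Mon–Fri): 4 × 5 = 20.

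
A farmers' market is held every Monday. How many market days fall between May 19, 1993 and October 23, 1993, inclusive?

May 19, 1993 is a Wednesday.
From May 19, 1993 to October 23, 1993 is 158 days inclusive.
158 = 7 × 22 + 4, so there are 22 full weeks plus 4 extra days.
Each full week contributes one Monday: 22 so far.
The 4 extra days are Wed, Thu, Fri, Sat — none qualify.
Total: 22 + 0 = 22.

22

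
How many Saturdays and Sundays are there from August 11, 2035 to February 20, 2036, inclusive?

August 11, 2035 is a Saturday.
The range spans 194 days (inclusive of both endpoints).
194 = 7 × 27 + 5, so there are 27 full weeks plus 5 extra days.
Each full week contributes 2 weekend days (Sat, Sun): 27 × 2 = 54.
The 5 extra days are Sat, Sun, Mon, Tue, Wed — 2 of them qualify.
Total: 54 + 2 = 56.

56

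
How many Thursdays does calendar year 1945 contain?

52

January 1, 1945 is a Monday.
The range spans 365 days (inclusive of both endpoints).
365 = 7 × 52 + 1, so there are 52 full weeks plus 1 extra day.
Each full week contributes one Thursday: 52 so far.
The 1 extra day is Monday — none qualify.
Total: 52 + 0 = 52.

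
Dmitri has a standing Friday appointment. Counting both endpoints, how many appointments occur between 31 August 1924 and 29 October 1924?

31 August 1924 is a Sunday.
That's 60 days from start to end, counting both.
60 = 7 × 8 + 4, so there are 8 full weeks plus 4 extra days.
Each full week contributes one Friday: 8 so far.
The 4 extra days are Sun, Mon, Tue, Wed — none qualify.
Total: 8 + 0 = 8.

8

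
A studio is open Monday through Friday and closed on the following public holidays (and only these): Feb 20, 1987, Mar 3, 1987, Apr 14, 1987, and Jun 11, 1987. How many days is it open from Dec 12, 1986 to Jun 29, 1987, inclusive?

Dec 12, 1986 is a Friday.
The range spans 200 days (inclusive of both endpoints).
200 = 7 × 28 + 4, so there are 28 full weeks plus 4 extra days.
Each full week contributes 5 weekdays (Mon–Fri): 28 × 5 = 140.
The 4 extra days are Friday, Saturday, Sunday, Monday — 2 of them qualify.
Total: 140 + 2 = 142.
Holidays: Feb 20, 1987 (Fri); Mar 3, 1987 (Tue); Apr 14, 1987 (Tue); Jun 11, 1987 (Thu).
All 4 holidays fall on weekdays, so subtract 4.
Business days: 142 − 4 = 138.

138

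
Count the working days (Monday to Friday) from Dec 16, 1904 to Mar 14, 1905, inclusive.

63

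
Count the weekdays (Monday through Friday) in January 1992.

1992-01-01 is a Wednesday.
That's 31 days from start to end, counting both.
31 = 7 × 4 + 3, so there are 4 full weeks plus 3 extra days.
Each full week contributes 5 weekdays (Mon–Fri): 4 × 5 = 20.
The 3 extra days are Wed, Thu, Fri — 3 of them qualify.
Total: 20 + 3 = 23.

23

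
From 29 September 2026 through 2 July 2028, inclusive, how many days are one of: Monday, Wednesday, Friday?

29 September 2026 is a Tuesday.
From 29 September 2026 to 2 July 2028 is 643 days inclusive.
643 = 7 × 91 + 6, so there are 91 full weeks plus 6 extra days.
Each full week contributes 3 days from the set (Mon, Wed, Fri): 91 × 3 = 273.
The 6 extra days are Tue, Wed, Thu, Fri, Sat, Sun — 2 of them qualify.
Total: 273 + 2 = 275.

275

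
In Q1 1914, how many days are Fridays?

13

Jan 1, 1914 is a Thursday.
That's 90 days from start to end, counting both.
90 = 7 × 12 + 6, so there are 12 full weeks plus 6 extra days.
Each full week contributes one Friday: 12 so far.
The 6 extra days are Thu, Fri, Sat, Sun, Mon, Tue — 1 of them qualifies.
Total: 12 + 1 = 13.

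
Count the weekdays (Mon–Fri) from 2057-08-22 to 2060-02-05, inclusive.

2057-08-22 is a Wednesday.
From 2057-08-22 to 2060-02-05 is 898 days inclusive.
898 = 7 × 128 + 2, so there are 128 full weeks plus 2 extra days.
Each full week contributes 5 weekdays (Mon–Fri): 128 × 5 = 640.
The 2 extra days are Wed, Thu — 2 of them qualify.
Total: 640 + 2 = 642.

642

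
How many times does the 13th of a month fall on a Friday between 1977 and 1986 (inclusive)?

17

Friday-the-13ths by year:
1977: May
1978: Jan, Oct
1979: Apr, Jul
1980: Jun
1981: Feb, Mar, Nov
1982: Aug
1983: May
1984: Jan, Apr, Jul
1985: Sep, Dec
1986: Jun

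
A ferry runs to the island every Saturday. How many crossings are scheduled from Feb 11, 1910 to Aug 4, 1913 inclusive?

182 Saturdays

Feb 11, 1910 is a Friday.
That's 1271 days from start to end, counting both.
1271 = 7 × 181 + 4, so there are 181 full weeks plus 4 extra days.
Each full week contributes one Saturday: 181 so far.
The 4 extra days are Fri, Sat, Sun, Mon — 1 of them qualifies.
Total: 181 + 1 = 182.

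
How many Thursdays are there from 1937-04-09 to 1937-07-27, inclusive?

1937-04-09 is a Friday.
From 1937-04-09 to 1937-07-27 is 110 days inclusive.
110 = 7 × 15 + 5, so there are 15 full weeks plus 5 extra days.
Each full week contributes one Thursday: 15 so far.
The 5 extra days are Friday, Saturday, Sunday, Monday, Tuesday — none qualify.
Total: 15 + 0 = 15.

15 Thursdays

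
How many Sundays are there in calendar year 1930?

52

1 January 1930 is a Wednesday.
That's 365 days from start to end, counting both.
365 = 7 × 52 + 1, so there are 52 full weeks plus 1 extra day.
Each full week contributes one Sunday: 52 so far.
The 1 extra day is Wed — none qualify.
Total: 52 + 0 = 52.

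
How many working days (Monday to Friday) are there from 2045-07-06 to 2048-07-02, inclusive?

781

2045-07-06 is a Thursday.
From 2045-07-06 to 2048-07-02 is 1093 days inclusive.
1093 = 7 × 156 + 1, so there are 156 full weeks plus 1 extra day.
Each full week contributes 5 weekdays (Mon–Fri): 156 × 5 = 780.
The 1 extra day is Thursday — 1 of them qualifies.
Total: 780 + 1 = 781.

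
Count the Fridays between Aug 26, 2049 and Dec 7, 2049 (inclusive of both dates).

Aug 26, 2049 is a Thursday.
From Aug 26, 2049 to Dec 7, 2049 is 104 days inclusive.
104 = 7 × 14 + 6, so there are 14 full weeks plus 6 extra days.
Each full week contributes one Friday: 14 so far.
The 6 extra days are Thursday, Friday, Saturday, Sunday, Monday, Tuesday — 1 of them qualifies.
Total: 14 + 1 = 15.

15 Fridays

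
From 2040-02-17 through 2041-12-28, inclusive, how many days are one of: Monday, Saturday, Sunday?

292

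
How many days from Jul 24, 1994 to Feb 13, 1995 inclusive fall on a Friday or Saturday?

Jul 24, 1994 is a Sunday.
From Jul 24, 1994 to Feb 13, 1995 is 205 days inclusive.
205 = 7 × 29 + 2, so there are 29 full weeks plus 2 extra days.
Each full week contributes 2 days from the set (Fri, Sat): 29 × 2 = 58.
The 2 extra days are Sunday, Monday — none qualify.
Total: 58 + 0 = 58.

58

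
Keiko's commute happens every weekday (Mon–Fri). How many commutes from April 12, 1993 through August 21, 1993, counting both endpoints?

95 weekdays

April 12, 1993 is a Monday.
The range spans 132 days (inclusive of both endpoints).
132 = 7 × 18 + 6, so there are 18 full weeks plus 6 extra days.
Each full week contributes 5 weekdays (Mon–Fri): 18 × 5 = 90.
The 6 extra days are Mon, Tue, Wed, Thu, Fri, Sat — 5 of them qualify.
Total: 90 + 5 = 95.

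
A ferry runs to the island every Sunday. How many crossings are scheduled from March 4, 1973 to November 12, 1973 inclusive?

37 Sundays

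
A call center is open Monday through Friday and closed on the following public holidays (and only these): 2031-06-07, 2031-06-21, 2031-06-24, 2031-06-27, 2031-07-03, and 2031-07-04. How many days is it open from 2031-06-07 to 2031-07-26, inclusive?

31 business days

2031-06-07 is a Saturday.
That's 50 days from start to end, counting both.
50 = 7 × 7 + 1, so there are 7 full weeks plus 1 extra day.
Each full week contributes 5 weekdays (Mon–Fri): 7 × 5 = 35.
The 1 extra day is Saturday — none qualify.
Total: 35 + 0 = 35.
Holidays: 2031-06-07 (Sat); 2031-06-21 (Sat); 2031-06-24 (Tue); 2031-06-27 (Fri); 2031-07-03 (Thu); 2031-07-04 (Fri).
4 of the 6 holidays fall on weekdays; the rest are weekends and were already excluded.
Business days: 35 − 4 = 31.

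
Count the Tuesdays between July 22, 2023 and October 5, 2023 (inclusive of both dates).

July 22, 2023 is a Saturday.
From July 22, 2023 to October 5, 2023 is 76 days inclusive.
76 = 7 × 10 + 6, so there are 10 full weeks plus 6 extra days.
Each full week contributes one Tuesday: 10 so far.
The 6 extra days are Sat, Sun, Mon, Tue, Wed, Thu — 1 of them qualifies.
Total: 10 + 1 = 11.

11 Tuesdays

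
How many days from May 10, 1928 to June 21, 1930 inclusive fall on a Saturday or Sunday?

221

May 10, 1928 is a Thursday.
The range spans 773 days (inclusive of both endpoints).
773 = 7 × 110 + 3, so there are 110 full weeks plus 3 extra days.
Each full week contributes 2 days from the set (Sat, Sun): 110 × 2 = 220.
The 3 extra days are Thu, Fri, Sat — 1 of them qualifies.
Total: 220 + 1 = 221.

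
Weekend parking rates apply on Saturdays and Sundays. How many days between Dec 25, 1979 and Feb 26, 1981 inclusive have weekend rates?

122

Dec 25, 1979 is a Tuesday.
From Dec 25, 1979 to Feb 26, 1981 is 430 days inclusive.
430 = 7 × 61 + 3, so there are 61 full weeks plus 3 extra days.
Each full week contributes 2 weekend days (Sat, Sun): 61 × 2 = 122.
The 3 extra days are Tue, Wed, Thu — none qualify.
Total: 122 + 0 = 122.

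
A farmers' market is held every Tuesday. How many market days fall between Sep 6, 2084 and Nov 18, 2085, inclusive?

62

Sep 6, 2084 is a Wednesday.
From Sep 6, 2084 to Nov 18, 2085 is 439 days inclusive.
439 = 7 × 62 + 5, so there are 62 full weeks plus 5 extra days.
Each full week contributes one Tuesday: 62 so far.
The 5 extra days are Wed, Thu, Fri, Sat, Sun — none qualify.
Total: 62 + 0 = 62.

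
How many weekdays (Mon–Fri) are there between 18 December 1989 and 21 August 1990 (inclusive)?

18 December 1989 is a Monday.
The range spans 247 days (inclusive of both endpoints).
247 = 7 × 35 + 2, so there are 35 full weeks plus 2 extra days.
Each full week contributes 5 weekdays (Mon–Fri): 35 × 5 = 175.
The 2 extra days are Monday, Tuesday — 2 of them qualify.
Total: 175 + 2 = 177.

177 weekdays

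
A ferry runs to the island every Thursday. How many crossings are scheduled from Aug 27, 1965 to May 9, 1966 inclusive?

36 Thursdays

Aug 27, 1965 is a Friday.
The range spans 256 days (inclusive of both endpoints).
256 = 7 × 36 + 4, so there are 36 full weeks plus 4 extra days.
Each full week contributes one Thursday: 36 so far.
The 4 extra days are Fri, Sat, Sun, Mon — none qualify.
Total: 36 + 0 = 36.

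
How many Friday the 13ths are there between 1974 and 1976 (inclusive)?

Friday-the-13ths by year:
1974: Sep, Dec
1975: Jun
1976: Feb, Aug

5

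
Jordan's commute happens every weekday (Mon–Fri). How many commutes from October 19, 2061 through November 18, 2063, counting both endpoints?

October 19, 2061 is a Wednesday.
That's 761 days from start to end, counting both.
761 = 7 × 108 + 5, so there are 108 full weeks plus 5 extra days.
Each full week contributes 5 weekdays (Mon–Fri): 108 × 5 = 540.
The 5 extra days are Wed, Thu, Fri, Sat, Sun — 3 of them qualify.
Total: 540 + 3 = 543.

543 weekdays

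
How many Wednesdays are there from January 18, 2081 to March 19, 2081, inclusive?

9 Wednesdays

January 18, 2081 is a Saturday.
That's 61 days from start to end, counting both.
61 = 7 × 8 + 5, so there are 8 full weeks plus 5 extra days.
Each full week contributes one Wednesday: 8 so far.
The 5 extra days are Sat, Sun, Mon, Tue, Wed — 1 of them qualifies.
Total: 8 + 1 = 9.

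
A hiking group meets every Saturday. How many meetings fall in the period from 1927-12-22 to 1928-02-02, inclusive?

1927-12-22 is a Thursday.
That's 43 days from start to end, counting both.
43 = 7 × 6 + 1, so there are 6 full weeks plus 1 extra day.
Each full week contributes one Saturday: 6 so far.
The 1 extra day is Thursday — none qualify.
Total: 6 + 0 = 6.

6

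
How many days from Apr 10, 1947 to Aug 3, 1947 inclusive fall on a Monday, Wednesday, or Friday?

49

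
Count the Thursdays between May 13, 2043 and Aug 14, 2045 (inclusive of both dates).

May 13, 2043 is a Wednesday.
The range spans 825 days (inclusive of both endpoints).
825 = 7 × 117 + 6, so there are 117 full weeks plus 6 extra days.
Each full week contributes one Thursday: 117 so far.
The 6 extra days are Wed, Thu, Fri, Sat, Sun, Mon — 1 of them qualifies.
Total: 117 + 1 = 118.

118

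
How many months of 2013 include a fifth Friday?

4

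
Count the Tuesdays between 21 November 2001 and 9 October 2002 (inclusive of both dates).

21 November 2001 is a Wednesday.
From 21 November 2001 to 9 October 2002 is 323 days inclusive.
323 = 7 × 46 + 1, so there are 46 full weeks plus 1 extra day.
Each full week contributes one Tuesday: 46 so far.
The 1 extra day is Wed — none qualify.
Total: 46 + 0 = 46.

46 Tuesdays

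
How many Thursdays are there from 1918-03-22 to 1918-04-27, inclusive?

1918-03-22 is a Friday.
That's 37 days from start to end, counting both.
37 = 7 × 5 + 2, so there are 5 full weeks plus 2 extra days.
Each full week contributes one Thursday: 5 so far.
The 2 extra days are Friday, Saturday — none qualify.
Total: 5 + 0 = 5.

5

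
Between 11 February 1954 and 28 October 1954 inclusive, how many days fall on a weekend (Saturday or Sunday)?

74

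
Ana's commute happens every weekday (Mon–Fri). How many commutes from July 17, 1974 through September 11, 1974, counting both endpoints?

41 weekdays

July 17, 1974 is a Wednesday.
The range spans 57 days (inclusive of both endpoints).
57 = 7 × 8 + 1, so there are 8 full weeks plus 1 extra day.
Each full week contributes 5 weekdays (Mon–Fri): 8 × 5 = 40.
The 1 extra day is Wed — 1 of them qualifies.
Total: 40 + 1 = 41.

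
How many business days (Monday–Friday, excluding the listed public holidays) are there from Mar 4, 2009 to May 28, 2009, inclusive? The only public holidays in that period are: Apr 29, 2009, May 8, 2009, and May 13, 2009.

Mar 4, 2009 is a Wednesday.
From Mar 4, 2009 to May 28, 2009 is 86 days inclusive.
86 = 7 × 12 + 2, so there are 12 full weeks plus 2 extra days.
Each full week contributes 5 weekdays (Mon–Fri): 12 × 5 = 60.
The 2 extra days are Wednesday, Thursday — 2 of them qualify.
Total: 60 + 2 = 62.
Holidays: Apr 29, 2009 (Wed); May 8, 2009 (Fri); May 13, 2009 (Wed).
All 3 holidays fall on weekdays, so subtract 3.
Business days: 62 − 3 = 59.

59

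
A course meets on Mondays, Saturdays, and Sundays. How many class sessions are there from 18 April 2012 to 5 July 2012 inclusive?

18 April 2012 is a Wednesday.
That's 79 days from start to end, counting both.
79 = 7 × 11 + 2, so there are 11 full weeks plus 2 extra days.
Each full week contributes 3 days from the set (Mon, Sat, Sun): 11 × 3 = 33.
The 2 extra days are Wednesday, Thursday — none qualify.
Total: 33 + 0 = 33.

33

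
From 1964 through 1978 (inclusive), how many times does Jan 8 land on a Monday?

2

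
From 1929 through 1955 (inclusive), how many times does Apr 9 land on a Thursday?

Day of week of April 9 in each year:
1929: Tue, 1930: Wed, 1931: Thu ✓, 1932: Sat, 1933: Sun, 1934: Mon, 1935: Tue, 1936: Thu ✓, 1937: Fri, 1938: Sat, 1939: Sun, 1940: Tue, 1941: Wed, 1942: Thu ✓, 1943: Fri, 1944: Sun, 1945: Mon, 1946: Tue, 1947: Wed, 1948: Fri, 1949: Sat, 1950: Sun, 1951: Mon, 1952: Wed, 1953: Thu ✓, 1954: Fri, 1955: Sat
Thursdays: 1931, 1936, 1942, 1953.

4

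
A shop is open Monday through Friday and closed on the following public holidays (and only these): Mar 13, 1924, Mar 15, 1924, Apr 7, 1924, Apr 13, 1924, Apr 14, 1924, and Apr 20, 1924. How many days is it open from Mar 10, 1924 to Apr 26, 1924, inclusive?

Mar 10, 1924 is a Monday.
From Mar 10, 1924 to Apr 26, 1924 is 48 days inclusive.
48 = 7 × 6 + 6, so there are 6 full weeks plus 6 extra days.
Each full week contributes 5 weekdays (Mon–Fri): 6 × 5 = 30.
The 6 extra days are Monday, Tuesday, Wednesday, Thursday, Friday, Saturday — 5 of them qualify.
Total: 30 + 5 = 35.
Holidays: Mar 13, 1924 (Thu); Mar 15, 1924 (Sat); Apr 7, 1924 (Mon); Apr 13, 1924 (Sun); Apr 14, 1924 (Mon); Apr 20, 1924 (Sun).
3 of the 6 holidays fall on weekdays; the rest are weekends and were already excluded.
Business days: 35 − 3 = 32.

32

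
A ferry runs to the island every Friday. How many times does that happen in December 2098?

1 December 2098 is a Monday.
From 1 December 2098 to 31 December 2098 is 31 days inclusive.
31 = 7 × 4 + 3, so there are 4 full weeks plus 3 extra days.
Each full week contributes one Friday: 4 so far.
The 3 extra days are Mon, Tue, Wed — none qualify.
Total: 4 + 0 = 4.

4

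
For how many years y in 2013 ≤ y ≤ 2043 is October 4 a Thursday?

4

Day of week of October 4 in each year:
2013: Fri, 2014: Sat, 2015: Sun, 2016: Tue, 2017: Wed, 2018: Thu ✓, 2019: Fri, 2020: Sun, 2021: Mon, 2022: Tue, 2023: Wed, 2024: Fri, 2025: Sat, 2026: Sun, 2027: Mon, 2028: Wed, 2029: Thu ✓, 2030: Fri, 2031: Sat, 2032: Mon, 2033: Tue, 2034: Wed, 2035: Thu ✓, 2036: Sat, 2037: Sun, 2038: Mon, 2039: Tue, 2040: Thu ✓, 2041: Fri, 2042: Sat, 2043: Sun
Thursdays: 2018, 2029, 2035, 2040.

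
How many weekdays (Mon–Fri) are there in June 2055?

22

1 June 2055 is a Tuesday.
That's 30 days from start to end, counting both.
30 = 7 × 4 + 2, so there are 4 full weeks plus 2 extra days.
Each full week contributes 5 weekdays (Mon–Fri): 4 × 5 = 20.
The 2 extra days are Tue, Wed — 2 of them qualify.
Total: 20 + 2 = 22.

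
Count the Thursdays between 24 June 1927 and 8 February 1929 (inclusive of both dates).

85

24 June 1927 is a Friday.
The range spans 596 days (inclusive of both endpoints).
596 = 7 × 85 + 1, so there are 85 full weeks plus 1 extra day.
Each full week contributes one Thursday: 85 so far.
The 1 extra day is Fri — none qualify.
Total: 85 + 0 = 85.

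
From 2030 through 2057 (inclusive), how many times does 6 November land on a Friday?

Day of week of November 6 in each year:
2030: Wed, 2031: Thu, 2032: Sat, 2033: Sun, 2034: Mon, 2035: Tue, 2036: Thu, 2037: Fri ✓, 2038: Sat, 2039: Sun, 2040: Tue, 2041: Wed, 2042: Thu, 2043: Fri ✓, 2044: Sun, 2045: Mon, 2046: Tue, 2047: Wed, 2048: Fri ✓, 2049: Sat, 2050: Sun, 2051: Mon, 2052: Wed, 2053: Thu, 2054: Fri ✓, 2055: Sat, 2056: Mon, 2057: Tue
Fridays: 2037, 2043, 2048, 2054.

4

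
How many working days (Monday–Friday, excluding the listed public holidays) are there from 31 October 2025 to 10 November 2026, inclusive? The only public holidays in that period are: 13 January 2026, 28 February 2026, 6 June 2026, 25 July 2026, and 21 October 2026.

31 October 2025 is a Friday.
The range spans 376 days (inclusive of both endpoints).
376 = 7 × 53 + 5, so there are 53 full weeks plus 5 extra days.
Each full week contributes 5 weekdays (Mon–Fri): 53 × 5 = 265.
The 5 extra days are Friday, Saturday, Sunday, Monday, Tuesday — 3 of them qualify.
Total: 265 + 3 = 268.
Holidays: 13 January 2026 (Tue); 28 February 2026 (Sat); 6 June 2026 (Sat); 25 July 2026 (Sat); 21 October 2026 (Wed).
2 of the 5 holidays fall on weekdays; the rest are weekends and were already excluded.
Business days: 268 − 2 = 266.

266 working days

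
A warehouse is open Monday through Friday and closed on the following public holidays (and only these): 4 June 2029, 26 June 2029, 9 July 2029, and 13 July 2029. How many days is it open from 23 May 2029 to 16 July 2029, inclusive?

35 working days

23 May 2029 is a Wednesday.
The range spans 55 days (inclusive of both endpoints).
55 = 7 × 7 + 6, so there are 7 full weeks plus 6 extra days.
Each full week contributes 5 weekdays (Mon–Fri): 7 × 5 = 35.
The 6 extra days are Wednesday, Thursday, Friday, Saturday, Sunday, Monday — 4 of them qualify.
Total: 35 + 4 = 39.
Holidays: 4 June 2029 (Mon); 26 June 2029 (Tue); 9 July 2029 (Mon); 13 July 2029 (Fri).
All 4 holidays fall on weekdays, so subtract 4.
Business days: 39 − 4 = 35.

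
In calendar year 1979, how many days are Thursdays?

52

1979-01-01 is a Monday.
The range spans 365 days (inclusive of both endpoints).
365 = 7 × 52 + 1, so there are 52 full weeks plus 1 extra day.
Each full week contributes one Thursday: 52 so far.
The 1 extra day is Mon — none qualify.
Total: 52 + 0 = 52.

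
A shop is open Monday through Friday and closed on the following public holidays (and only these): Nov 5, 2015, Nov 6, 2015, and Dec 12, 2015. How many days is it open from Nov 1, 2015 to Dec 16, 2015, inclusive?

Nov 1, 2015 is a Sunday.
That's 46 days from start to end, counting both.
46 = 7 × 6 + 4, so there are 6 full weeks plus 4 extra days.
Each full week contributes 5 weekdays (Mon–Fri): 6 × 5 = 30.
The 4 extra days are Sun, Mon, Tue, Wed — 3 of them qualify.
Total: 30 + 3 = 33.
Holidays: Nov 5, 2015 (Thu); Nov 6, 2015 (Fri); Dec 12, 2015 (Sat).
2 of the 3 holidays fall on weekdays; the rest are weekends and were already excluded.
Business days: 33 − 2 = 31.

31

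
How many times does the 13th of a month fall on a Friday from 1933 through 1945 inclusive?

22

Friday-the-13ths by year:
1933: Jan, Oct
1934: Apr, Jul
1935: Sep, Dec
1936: Mar, Nov
1937: Aug
1938: May
1939: Jan, Oct
1940: Sep, Dec
1941: Jun
1942: Feb, Mar, Nov
1943: Aug
1944: Oct
1945: Apr, Jul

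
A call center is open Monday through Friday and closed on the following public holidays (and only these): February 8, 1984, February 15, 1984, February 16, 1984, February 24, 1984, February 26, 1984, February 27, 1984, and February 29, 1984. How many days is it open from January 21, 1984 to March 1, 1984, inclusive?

January 21, 1984 is a Saturday.
From January 21, 1984 to March 1, 1984 is 41 days inclusive.
41 = 7 × 5 + 6, so there are 5 full weeks plus 6 extra days.
Each full week contributes 5 weekdays (Mon–Fri): 5 × 5 = 25.
The 6 extra days are Saturday, Sunday, Monday, Tuesday, Wednesday, Thursday — 4 of them qualify.
Total: 25 + 4 = 29.
Holidays: February 8, 1984 (Wed); February 15, 1984 (Wed); February 16, 1984 (Thu); February 24, 1984 (Fri); February 26, 1984 (Sun); February 27, 1984 (Mon); February 29, 1984 (Wed).
6 of the 7 holidays fall on weekdays; the rest are weekends and were already excluded.
Business days: 29 − 6 = 23.

23 working days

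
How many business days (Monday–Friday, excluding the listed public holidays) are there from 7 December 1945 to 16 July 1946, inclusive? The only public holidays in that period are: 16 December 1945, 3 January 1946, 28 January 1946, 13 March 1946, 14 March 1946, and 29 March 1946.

7 December 1945 is a Friday.
From 7 December 1945 to 16 July 1946 is 222 days inclusive.
222 = 7 × 31 + 5, so there are 31 full weeks plus 5 extra days.
Each full week contributes 5 weekdays (Mon–Fri): 31 × 5 = 155.
The 5 extra days are Friday, Saturday, Sunday, Monday, Tuesday — 3 of them qualify.
Total: 155 + 3 = 158.
Holidays: 16 December 1945 (Sun); 3 January 1946 (Thu); 28 January 1946 (Mon); 13 March 1946 (Wed); 14 March 1946 (Thu); 29 March 1946 (Fri).
5 of the 6 holidays fall on weekdays; the rest are weekends and were already excluded.
Business days: 158 − 5 = 153.

153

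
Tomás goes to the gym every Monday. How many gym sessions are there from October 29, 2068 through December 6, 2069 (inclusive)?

October 29, 2068 is a Monday.
That's 404 days from start to end, counting both.
404 = 7 × 57 + 5, so there are 57 full weeks plus 5 extra days.
Each full week contributes one Monday: 57 so far.
The 5 extra days are Monday, Tuesday, Wednesday, Thursday, Friday — 1 of them qualifies.
Total: 57 + 1 = 58.

58 Mondays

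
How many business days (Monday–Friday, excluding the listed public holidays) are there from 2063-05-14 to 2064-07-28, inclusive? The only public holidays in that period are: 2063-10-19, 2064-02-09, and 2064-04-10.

314

2063-05-14 is a Monday.
That's 442 days from start to end, counting both.
442 = 7 × 63 + 1, so there are 63 full weeks plus 1 extra day.
Each full week contributes 5 weekdays (Mon–Fri): 63 × 5 = 315.
The 1 extra day is Monday — 1 of them qualifies.
Total: 315 + 1 = 316.
Holidays: 2063-10-19 (Fri); 2064-02-09 (Sat); 2064-04-10 (Thu).
2 of the 3 holidays fall on weekdays; the rest are weekends and were already excluded.
Business days: 316 − 2 = 314.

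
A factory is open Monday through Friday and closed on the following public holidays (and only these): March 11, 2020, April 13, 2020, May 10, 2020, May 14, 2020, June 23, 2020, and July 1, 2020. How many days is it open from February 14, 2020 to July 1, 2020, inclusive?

February 14, 2020 is a Friday.
That's 139 days from start to end, counting both.
139 = 7 × 19 + 6, so there are 19 full weeks plus 6 extra days.
Each full week contributes 5 weekdays (Mon–Fri): 19 × 5 = 95.
The 6 extra days are Fri, Sat, Sun, Mon, Tue, Wed — 4 of them qualify.
Total: 95 + 4 = 99.
Holidays: March 11, 2020 (Wed); April 13, 2020 (Mon); May 10, 2020 (Sun); May 14, 2020 (Thu); June 23, 2020 (Tue); July 1, 2020 (Wed).
5 of the 6 holidays fall on weekdays; the rest are weekends and were already excluded.
Business days: 99 − 5 = 94.

94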